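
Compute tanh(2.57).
0.9884

tanh(2.57) = (e^(2.57) - e^(-2.57))/(e^(2.57) + e^(-2.57)) = 0.9884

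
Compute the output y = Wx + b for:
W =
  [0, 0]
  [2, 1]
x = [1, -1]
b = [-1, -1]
y = [-1, 0]

Wx = [0×1 + 0×-1, 2×1 + 1×-1]
   = [0, 1]
y = Wx + b = [0 + -1, 1 + -1] = [-1, 0]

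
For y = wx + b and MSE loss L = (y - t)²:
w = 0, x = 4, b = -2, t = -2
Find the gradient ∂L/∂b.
∂L/∂b = 0

y = wx + b = (0)(4) + -2 = -2
∂L/∂y = 2(y - t) = 2(-2 - -2) = 0
∂y/∂b = 1
∂L/∂b = ∂L/∂y · ∂y/∂b = 0 × 1 = 0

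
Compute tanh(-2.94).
-0.9944

tanh(-2.94) = (e^(-2.94) - e^(2.94))/(e^(-2.94) + e^(2.94)) = -0.9944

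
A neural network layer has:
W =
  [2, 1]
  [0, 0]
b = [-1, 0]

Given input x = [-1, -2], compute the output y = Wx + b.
y = [-5, 0]

Wx = [2×-1 + 1×-2, 0×-1 + 0×-2]
   = [-4, 0]
y = Wx + b = [-4 + -1, 0 + 0] = [-5, 0]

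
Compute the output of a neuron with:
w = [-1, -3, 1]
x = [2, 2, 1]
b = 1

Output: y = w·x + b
y = -6

y = (-1)(2) + (-3)(2) + (1)(1) + 1 = -6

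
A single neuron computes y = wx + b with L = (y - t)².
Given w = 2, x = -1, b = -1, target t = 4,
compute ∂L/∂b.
∂L/∂b = -14

y = wx + b = (2)(-1) + -1 = -3
∂L/∂y = 2(y - t) = 2(-3 - 4) = -14
∂y/∂b = 1
∂L/∂b = ∂L/∂y · ∂y/∂b = -14 × 1 = -14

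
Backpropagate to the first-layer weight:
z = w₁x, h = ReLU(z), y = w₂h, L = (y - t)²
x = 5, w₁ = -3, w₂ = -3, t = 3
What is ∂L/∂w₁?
∂L/∂w₁ = 0

Forward pass:
z = w₁x = -3×5 = -15
h = ReLU(-15) = 0
y = w₂h = -3×0 = 0

Backward pass:
∂L/∂y = 2(y - t) = 2(0 - 3) = -6
∂y/∂h = w₂ = -3
∂h/∂z = 0 (ReLU derivative)
∂z/∂w₁ = x = 5

∂L/∂w₁ = -6 × -3 × 0 × 5 = 0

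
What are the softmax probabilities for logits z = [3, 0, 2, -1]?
p = [0.6964, 0.0347, 0.2562, 0.0128]

exp(z) = [20.09, 1, 7.389, 0.3679]
Sum = 28.84
p = [0.6964, 0.0347, 0.2562, 0.0128]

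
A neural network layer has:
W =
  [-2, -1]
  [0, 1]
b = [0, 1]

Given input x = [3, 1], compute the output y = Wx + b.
y = [-7, 2]

Wx = [-2×3 + -1×1, 0×3 + 1×1]
   = [-7, 1]
y = Wx + b = [-7 + 0, 1 + 1] = [-7, 2]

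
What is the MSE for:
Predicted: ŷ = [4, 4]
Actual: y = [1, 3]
MSE = 5

MSE = (1/2)((4-1)² + (4-3)²) = (1/2)(9 + 1) = 5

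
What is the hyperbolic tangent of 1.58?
0.9186

tanh(1.58) = (e^(1.58) - e^(-1.58))/(e^(1.58) + e^(-1.58)) = 0.9186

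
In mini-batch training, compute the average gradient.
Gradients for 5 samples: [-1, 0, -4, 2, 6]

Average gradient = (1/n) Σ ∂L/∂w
Average gradient = 0.6

Average = (1/5)(-1 + 0 + -4 + 2 + 6) = 3/5 = 0.6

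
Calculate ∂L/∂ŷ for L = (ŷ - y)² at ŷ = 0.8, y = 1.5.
∂L/∂ŷ = -1.4

∂L/∂ŷ = 2(ŷ - y) = 2(0.8 - 1.5) = 2(-0.7) = -1.4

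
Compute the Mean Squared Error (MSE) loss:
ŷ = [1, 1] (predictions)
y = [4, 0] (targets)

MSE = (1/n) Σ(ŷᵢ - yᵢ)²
MSE = 5

MSE = (1/2)((1-4)² + (1-0)²) = (1/2)(9 + 1) = 5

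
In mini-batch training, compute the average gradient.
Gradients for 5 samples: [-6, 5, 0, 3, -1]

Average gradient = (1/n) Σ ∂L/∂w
Average gradient = 0.2

Average = (1/5)(-6 + 5 + 0 + 3 + -1) = 1/5 = 0.2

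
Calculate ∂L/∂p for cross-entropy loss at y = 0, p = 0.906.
∂L/∂p = 10.64

∂L/∂p = -y/p + (1-y)/(1-p) = 0 + 1/0.094 = 10.64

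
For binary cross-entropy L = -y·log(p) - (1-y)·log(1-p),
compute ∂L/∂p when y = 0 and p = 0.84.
∂L/∂p = 6.25

∂L/∂p = -y/p + (1-y)/(1-p) = 0 + 1/0.16 = 6.25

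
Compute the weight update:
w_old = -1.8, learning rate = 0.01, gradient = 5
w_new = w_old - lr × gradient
w_new = -1.85

w_new = w - η·∂L/∂w = -1.8 - 0.01×(5) = -1.8 - (0.05) = -1.85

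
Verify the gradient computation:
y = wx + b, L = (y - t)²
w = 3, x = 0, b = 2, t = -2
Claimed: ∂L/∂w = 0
Correct

y = (3)(0) + 2 = 2
∂L/∂y = 2(y - t) = 2(2 - -2) = 8
∂y/∂w = x = 0
∂L/∂w = 8 × 0 = 0

Claimed value: 0
Correct: The correct gradient is 0.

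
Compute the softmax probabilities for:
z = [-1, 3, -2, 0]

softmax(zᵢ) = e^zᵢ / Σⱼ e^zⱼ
p = [0.017, 0.9304, 0.0063, 0.0463]

exp(z) = [0.3679, 20.09, 0.1353, 1]
Sum = 21.59
p = [0.017, 0.9304, 0.0063, 0.0463]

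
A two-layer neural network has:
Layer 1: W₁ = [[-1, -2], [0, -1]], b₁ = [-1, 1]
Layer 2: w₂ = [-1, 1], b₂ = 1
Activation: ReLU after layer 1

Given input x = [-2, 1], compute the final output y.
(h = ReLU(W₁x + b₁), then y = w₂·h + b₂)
y = 1

Layer 1 pre-activation: z₁ = [-1, 0]
After ReLU: h = [0, 0]
Layer 2 output: y = -1×0 + 1×0 + 1 = 1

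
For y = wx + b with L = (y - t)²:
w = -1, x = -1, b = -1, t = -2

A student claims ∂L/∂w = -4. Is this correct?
Correct

y = (-1)(-1) + -1 = 0
∂L/∂y = 2(y - t) = 2(0 - -2) = 4
∂y/∂w = x = -1
∂L/∂w = 4 × -1 = -4

Claimed value: -4
Correct: The correct gradient is -4.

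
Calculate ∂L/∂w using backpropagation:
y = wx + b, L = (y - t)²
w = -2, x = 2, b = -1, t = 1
∂L/∂w = -24

y = wx + b = (-2)(2) + -1 = -5
∂L/∂y = 2(y - t) = 2(-5 - 1) = -12
∂y/∂w = x = 2
∂L/∂w = ∂L/∂y · ∂y/∂w = -12 × 2 = -24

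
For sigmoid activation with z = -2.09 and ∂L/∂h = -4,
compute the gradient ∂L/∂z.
∂L/∂z = -0.3918

σ(-2.09) = 0.1101
σ'(-2.09) = σ(-2.09)(1 - σ(-2.09)) = 0.1101 × 0.8899 = 0.09796
∂L/∂z = ∂L/∂h · σ'(z) = -4 × 0.09796 = -0.3918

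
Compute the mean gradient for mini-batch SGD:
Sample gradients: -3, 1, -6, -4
Average gradient = -3

Average = (1/4)(-3 + 1 + -6 + -4) = -12/4 = -3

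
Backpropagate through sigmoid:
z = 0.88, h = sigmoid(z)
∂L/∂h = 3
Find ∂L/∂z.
∂L/∂z = 0.6217

σ(0.88) = 0.7068
σ'(0.88) = σ(0.88)(1 - σ(0.88)) = 0.7068 × 0.2932 = 0.2072
∂L/∂z = ∂L/∂h · σ'(z) = 3 × 0.2072 = 0.6217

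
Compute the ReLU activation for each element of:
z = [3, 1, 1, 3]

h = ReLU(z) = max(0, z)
h = [3, 1, 1, 3]

ReLU applied element-wise: max(0,3)=3, max(0,1)=1, max(0,1)=1, max(0,3)=3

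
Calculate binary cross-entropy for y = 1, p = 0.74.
L = 0.3011

L = -1·log(0.74) - 0·log(0.26) = -log(0.74) = 0.3011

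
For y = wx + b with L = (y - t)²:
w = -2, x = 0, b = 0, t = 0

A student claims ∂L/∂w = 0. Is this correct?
Correct

y = (-2)(0) + 0 = 0
∂L/∂y = 2(y - t) = 2(0 - 0) = 0
∂y/∂w = x = 0
∂L/∂w = 0 × 0 = 0

Claimed value: 0
Correct: The correct gradient is 0.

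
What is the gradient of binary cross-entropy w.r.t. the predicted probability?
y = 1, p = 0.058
∂L/∂p = -17.24

∂L/∂p = -y/p + (1-y)/(1-p) = -1/0.058 + 0 = -17.24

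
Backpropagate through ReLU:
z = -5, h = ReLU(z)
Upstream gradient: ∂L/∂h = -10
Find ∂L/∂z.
∂L/∂z = 0

h = ReLU(-5) = 0
Since z < 0: ∂h/∂z = 0
∂L/∂z = ∂L/∂h · ∂h/∂z = -10 × 0 = 0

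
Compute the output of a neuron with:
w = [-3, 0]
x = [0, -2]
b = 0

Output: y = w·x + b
y = 0

y = (-3)(0) + (0)(-2) + 0 = 0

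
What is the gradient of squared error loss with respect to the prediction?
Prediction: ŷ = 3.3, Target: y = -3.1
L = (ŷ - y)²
∂L/∂ŷ = 12.8

∂L/∂ŷ = 2(ŷ - y) = 2(3.3 - -3.1) = 2(6.4) = 12.8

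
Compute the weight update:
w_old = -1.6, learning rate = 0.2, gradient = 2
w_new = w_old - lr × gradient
w_new = -2

w_new = w - η·∂L/∂w = -1.6 - 0.2×(2) = -1.6 - (0.4) = -2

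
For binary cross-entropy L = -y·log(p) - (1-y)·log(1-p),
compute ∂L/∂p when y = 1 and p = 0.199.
∂L/∂p = -5.025

∂L/∂p = -y/p + (1-y)/(1-p) = -1/0.199 + 0 = -5.025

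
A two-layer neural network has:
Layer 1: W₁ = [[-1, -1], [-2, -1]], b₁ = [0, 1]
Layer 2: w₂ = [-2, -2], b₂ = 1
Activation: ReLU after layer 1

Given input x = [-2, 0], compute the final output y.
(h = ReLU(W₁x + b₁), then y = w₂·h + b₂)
y = -13

Layer 1 pre-activation: z₁ = [2, 5]
After ReLU: h = [2, 5]
Layer 2 output: y = -2×2 + -2×5 + 1 = -13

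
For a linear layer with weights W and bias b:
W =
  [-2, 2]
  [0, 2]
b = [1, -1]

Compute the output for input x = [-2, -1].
y = [3, -3]

Wx = [-2×-2 + 2×-1, 0×-2 + 2×-1]
   = [2, -2]
y = Wx + b = [2 + 1, -2 + -1] = [3, -3]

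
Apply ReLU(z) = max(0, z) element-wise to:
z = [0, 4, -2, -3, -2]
h = [0, 4, 0, 0, 0]

ReLU applied element-wise: max(0,0)=0, max(0,4)=4, max(0,-2)=0, max(0,-3)=0, max(0,-2)=0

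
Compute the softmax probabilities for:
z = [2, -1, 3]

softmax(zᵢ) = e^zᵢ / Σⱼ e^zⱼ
p = [0.2654, 0.0132, 0.7214]

exp(z) = [7.389, 0.3679, 20.09]
Sum = 27.84
p = [0.2654, 0.0132, 0.7214]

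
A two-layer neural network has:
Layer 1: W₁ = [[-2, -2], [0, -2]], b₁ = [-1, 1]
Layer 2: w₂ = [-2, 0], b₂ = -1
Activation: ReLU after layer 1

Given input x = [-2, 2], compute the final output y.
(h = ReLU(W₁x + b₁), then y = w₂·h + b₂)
y = -1

Layer 1 pre-activation: z₁ = [-1, -3]
After ReLU: h = [0, 0]
Layer 2 output: y = -2×0 + 0×0 + -1 = -1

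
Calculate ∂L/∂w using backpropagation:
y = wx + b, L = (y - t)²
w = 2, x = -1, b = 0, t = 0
∂L/∂w = 4

y = wx + b = (2)(-1) + 0 = -2
∂L/∂y = 2(y - t) = 2(-2 - 0) = -4
∂y/∂w = x = -1
∂L/∂w = ∂L/∂y · ∂y/∂w = -4 × -1 = 4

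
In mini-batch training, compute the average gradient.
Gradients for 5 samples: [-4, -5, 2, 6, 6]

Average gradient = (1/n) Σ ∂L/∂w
Average gradient = 1

Average = (1/5)(-4 + -5 + 2 + 6 + 6) = 5/5 = 1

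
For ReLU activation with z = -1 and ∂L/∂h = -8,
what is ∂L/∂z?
∂L/∂z = 0

h = ReLU(-1) = 0
Since z < 0: ∂h/∂z = 0
∂L/∂z = ∂L/∂h · ∂h/∂z = -8 × 0 = 0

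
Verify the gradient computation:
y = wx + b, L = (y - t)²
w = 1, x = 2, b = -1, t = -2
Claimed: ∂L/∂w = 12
Correct

y = (1)(2) + -1 = 1
∂L/∂y = 2(y - t) = 2(1 - -2) = 6
∂y/∂w = x = 2
∂L/∂w = 6 × 2 = 12

Claimed value: 12
Correct: The correct gradient is 12.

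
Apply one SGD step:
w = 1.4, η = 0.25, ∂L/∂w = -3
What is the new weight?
w_new = 2.15

w_new = w - η·∂L/∂w = 1.4 - 0.25×(-3) = 1.4 - (-0.75) = 2.15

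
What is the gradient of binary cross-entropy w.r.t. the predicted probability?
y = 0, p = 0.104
∂L/∂p = 1.116

∂L/∂p = -y/p + (1-y)/(1-p) = 0 + 1/0.896 = 1.116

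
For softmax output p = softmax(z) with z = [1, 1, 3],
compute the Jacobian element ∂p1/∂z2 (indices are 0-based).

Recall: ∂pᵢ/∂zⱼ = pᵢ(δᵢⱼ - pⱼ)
∂p1/∂z2 = -0.08382

p = softmax(z) = [0.1065, 0.1065, 0.787]
p1 = 0.1065, p2 = 0.787

∂p1/∂z2 = -p1 × p2 = -0.1065 × 0.787 = -0.08382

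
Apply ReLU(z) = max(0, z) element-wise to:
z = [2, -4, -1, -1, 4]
h = [2, 0, 0, 0, 4]

ReLU applied element-wise: max(0,2)=2, max(0,-4)=0, max(0,-1)=0, max(0,-1)=0, max(0,4)=4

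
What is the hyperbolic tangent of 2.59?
0.9888

tanh(2.59) = (e^(2.59) - e^(-2.59))/(e^(2.59) + e^(-2.59)) = 0.9888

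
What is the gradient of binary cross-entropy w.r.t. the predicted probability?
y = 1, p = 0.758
∂L/∂p = -1.319

∂L/∂p = -y/p + (1-y)/(1-p) = -1/0.758 + 0 = -1.319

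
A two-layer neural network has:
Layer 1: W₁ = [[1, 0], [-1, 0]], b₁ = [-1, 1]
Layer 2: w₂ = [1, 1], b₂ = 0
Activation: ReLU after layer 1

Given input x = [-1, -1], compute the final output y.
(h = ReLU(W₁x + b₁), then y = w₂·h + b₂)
y = 2

Layer 1 pre-activation: z₁ = [-2, 2]
After ReLU: h = [0, 2]
Layer 2 output: y = 1×0 + 1×2 + 0 = 2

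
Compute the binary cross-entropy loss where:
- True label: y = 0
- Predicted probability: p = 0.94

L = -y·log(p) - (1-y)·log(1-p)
L = 2.813

L = -0·log(0.94) - 1·log(0.06) = -log(0.06) = 2.813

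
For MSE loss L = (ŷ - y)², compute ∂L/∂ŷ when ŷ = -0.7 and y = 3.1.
∂L/∂ŷ = -7.6

∂L/∂ŷ = 2(ŷ - y) = 2(-0.7 - 3.1) = 2(-3.8) = -7.6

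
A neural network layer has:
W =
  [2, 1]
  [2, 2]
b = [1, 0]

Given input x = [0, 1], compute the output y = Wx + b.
y = [2, 2]

Wx = [2×0 + 1×1, 2×0 + 2×1]
   = [1, 2]
y = Wx + b = [1 + 1, 2 + 0] = [2, 2]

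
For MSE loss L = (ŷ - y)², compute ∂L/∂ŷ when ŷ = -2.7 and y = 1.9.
∂L/∂ŷ = -9.2

∂L/∂ŷ = 2(ŷ - y) = 2(-2.7 - 1.9) = 2(-4.6) = -9.2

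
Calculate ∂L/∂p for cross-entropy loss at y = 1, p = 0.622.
∂L/∂p = -1.608

∂L/∂p = -y/p + (1-y)/(1-p) = -1/0.622 + 0 = -1.608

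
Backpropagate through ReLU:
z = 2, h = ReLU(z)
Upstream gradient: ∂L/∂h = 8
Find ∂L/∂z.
∂L/∂z = 8

h = ReLU(2) = 2
Since z > 0: ∂h/∂z = 1
∂L/∂z = ∂L/∂h · ∂h/∂z = 8 × 1 = 8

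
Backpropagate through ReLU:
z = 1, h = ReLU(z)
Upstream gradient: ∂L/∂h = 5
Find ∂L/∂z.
∂L/∂z = 5

h = ReLU(1) = 1
Since z > 0: ∂h/∂z = 1
∂L/∂z = ∂L/∂h · ∂h/∂z = 5 × 1 = 5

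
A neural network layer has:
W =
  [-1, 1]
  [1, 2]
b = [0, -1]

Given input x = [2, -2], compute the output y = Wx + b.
y = [-4, -3]

Wx = [-1×2 + 1×-2, 1×2 + 2×-2]
   = [-4, -2]
y = Wx + b = [-4 + 0, -2 + -1] = [-4, -3]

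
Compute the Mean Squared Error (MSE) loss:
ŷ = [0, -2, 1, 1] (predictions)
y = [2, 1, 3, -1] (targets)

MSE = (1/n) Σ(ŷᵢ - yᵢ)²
MSE = 5.25

MSE = (1/4)((0-2)² + (-2-1)² + (1-3)² + (1--1)²) = (1/4)(4 + 9 + 4 + 4) = 5.25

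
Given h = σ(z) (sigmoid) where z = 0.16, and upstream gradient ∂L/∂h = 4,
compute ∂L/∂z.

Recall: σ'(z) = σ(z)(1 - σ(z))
∂L/∂z = 0.9936

σ(0.16) = 0.5399
σ'(0.16) = σ(0.16)(1 - σ(0.16)) = 0.5399 × 0.4601 = 0.2484
∂L/∂z = ∂L/∂h · σ'(z) = 4 × 0.2484 = 0.9936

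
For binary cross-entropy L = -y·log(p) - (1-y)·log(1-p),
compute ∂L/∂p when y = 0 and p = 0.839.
∂L/∂p = 6.211

∂L/∂p = -y/p + (1-y)/(1-p) = 0 + 1/0.161 = 6.211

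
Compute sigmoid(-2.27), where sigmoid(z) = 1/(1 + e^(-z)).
0.09364

sigmoid(-2.27) = 1/(1 + e^(2.27)) = 1/(1 + 9.679) = 0.09364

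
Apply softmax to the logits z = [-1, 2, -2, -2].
p = [0.0458, 0.9205, 0.0169, 0.0169]

exp(z) = [0.3679, 7.389, 0.1353, 0.1353]
Sum = 8.028
p = [0.0458, 0.9205, 0.0169, 0.0169]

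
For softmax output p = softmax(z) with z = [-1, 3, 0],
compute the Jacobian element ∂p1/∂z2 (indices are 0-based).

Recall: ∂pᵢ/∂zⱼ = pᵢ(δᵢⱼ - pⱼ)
∂p1/∂z2 = -0.04364

p = softmax(z) = [0.01715, 0.9362, 0.04661]
p1 = 0.9362, p2 = 0.04661

∂p1/∂z2 = -p1 × p2 = -0.9362 × 0.04661 = -0.04364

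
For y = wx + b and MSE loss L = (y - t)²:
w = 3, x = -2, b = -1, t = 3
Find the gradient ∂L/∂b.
∂L/∂b = -20

y = wx + b = (3)(-2) + -1 = -7
∂L/∂y = 2(y - t) = 2(-7 - 3) = -20
∂y/∂b = 1
∂L/∂b = ∂L/∂y · ∂y/∂b = -20 × 1 = -20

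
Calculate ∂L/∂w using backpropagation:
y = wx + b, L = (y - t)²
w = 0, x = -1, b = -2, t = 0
∂L/∂w = 4

y = wx + b = (0)(-1) + -2 = -2
∂L/∂y = 2(y - t) = 2(-2 - 0) = -4
∂y/∂w = x = -1
∂L/∂w = ∂L/∂y · ∂y/∂w = -4 × -1 = 4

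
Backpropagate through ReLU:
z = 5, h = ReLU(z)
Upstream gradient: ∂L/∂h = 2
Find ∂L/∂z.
∂L/∂z = 2

h = ReLU(5) = 5
Since z > 0: ∂h/∂z = 1
∂L/∂z = ∂L/∂h · ∂h/∂z = 2 × 1 = 2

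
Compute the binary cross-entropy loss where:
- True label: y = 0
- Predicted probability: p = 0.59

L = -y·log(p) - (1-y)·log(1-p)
L = 0.8916

L = -0·log(0.59) - 1·log(0.41) = -log(0.41) = 0.8916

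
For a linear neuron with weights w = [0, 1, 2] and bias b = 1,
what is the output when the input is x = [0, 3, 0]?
y = 4

y = (0)(0) + (1)(3) + (2)(0) + 1 = 4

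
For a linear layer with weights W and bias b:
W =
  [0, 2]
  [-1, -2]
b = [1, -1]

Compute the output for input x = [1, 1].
y = [3, -4]

Wx = [0×1 + 2×1, -1×1 + -2×1]
   = [2, -3]
y = Wx + b = [2 + 1, -3 + -1] = [3, -4]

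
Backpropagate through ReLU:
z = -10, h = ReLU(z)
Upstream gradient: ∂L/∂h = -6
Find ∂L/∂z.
∂L/∂z = 0

h = ReLU(-10) = 0
Since z < 0: ∂h/∂z = 0
∂L/∂z = ∂L/∂h · ∂h/∂z = -6 × 0 = 0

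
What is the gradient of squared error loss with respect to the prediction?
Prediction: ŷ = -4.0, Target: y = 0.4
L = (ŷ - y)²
∂L/∂ŷ = -8.8

∂L/∂ŷ = 2(ŷ - y) = 2(-4.0 - 0.4) = 2(-4.4) = -8.8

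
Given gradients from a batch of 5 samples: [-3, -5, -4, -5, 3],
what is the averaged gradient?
Average gradient = -2.8

Average = (1/5)(-3 + -5 + -4 + -5 + 3) = -14/5 = -2.8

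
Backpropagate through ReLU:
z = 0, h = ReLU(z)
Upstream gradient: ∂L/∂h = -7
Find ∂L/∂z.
∂L/∂z = 0

h = ReLU(0) = 0
At z = 0: ∂h/∂z = 0 (by convention)
∂L/∂z = ∂L/∂h · ∂h/∂z = -7 × 0 = 0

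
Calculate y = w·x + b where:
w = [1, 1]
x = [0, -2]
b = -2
y = -4

y = (1)(0) + (1)(-2) + -2 = -4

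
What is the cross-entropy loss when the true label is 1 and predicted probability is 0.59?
L = 0.5276

L = -1·log(0.59) - 0·log(0.41) = -log(0.59) = 0.5276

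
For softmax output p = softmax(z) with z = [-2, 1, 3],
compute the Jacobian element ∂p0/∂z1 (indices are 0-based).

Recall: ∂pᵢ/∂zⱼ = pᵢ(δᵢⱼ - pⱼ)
∂p0/∂z1 = -0.0006991

p = softmax(z) = [0.0059, 0.1185, 0.8756]
p0 = 0.0059, p1 = 0.1185

∂p0/∂z1 = -p0 × p1 = -0.0059 × 0.1185 = -0.0006991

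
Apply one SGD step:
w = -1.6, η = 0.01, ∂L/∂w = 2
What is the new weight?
w_new = -1.62

w_new = w - η·∂L/∂w = -1.6 - 0.01×(2) = -1.6 - (0.02) = -1.62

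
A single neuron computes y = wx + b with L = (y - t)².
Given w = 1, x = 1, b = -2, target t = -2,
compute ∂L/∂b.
∂L/∂b = 2

y = wx + b = (1)(1) + -2 = -1
∂L/∂y = 2(y - t) = 2(-1 - -2) = 2
∂y/∂b = 1
∂L/∂b = ∂L/∂y · ∂y/∂b = 2 × 1 = 2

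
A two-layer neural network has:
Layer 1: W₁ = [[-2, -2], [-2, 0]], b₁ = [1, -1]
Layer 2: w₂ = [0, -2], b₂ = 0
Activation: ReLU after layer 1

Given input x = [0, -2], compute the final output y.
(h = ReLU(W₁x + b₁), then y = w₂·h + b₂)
y = 0

Layer 1 pre-activation: z₁ = [5, -1]
After ReLU: h = [5, 0]
Layer 2 output: y = 0×5 + -2×0 + 0 = 0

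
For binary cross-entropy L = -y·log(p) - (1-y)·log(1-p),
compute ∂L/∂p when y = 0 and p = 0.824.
∂L/∂p = 5.682

∂L/∂p = -y/p + (1-y)/(1-p) = 0 + 1/0.176 = 5.682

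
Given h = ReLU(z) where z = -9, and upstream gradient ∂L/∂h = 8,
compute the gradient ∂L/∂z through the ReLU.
∂L/∂z = 0

h = ReLU(-9) = 0
Since z < 0: ∂h/∂z = 0
∂L/∂z = ∂L/∂h · ∂h/∂z = 8 × 0 = 0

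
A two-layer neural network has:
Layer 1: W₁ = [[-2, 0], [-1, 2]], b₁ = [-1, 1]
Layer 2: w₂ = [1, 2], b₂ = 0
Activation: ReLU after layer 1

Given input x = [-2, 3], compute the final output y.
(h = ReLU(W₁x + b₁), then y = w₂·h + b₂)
y = 21

Layer 1 pre-activation: z₁ = [3, 9]
After ReLU: h = [3, 9]
Layer 2 output: y = 1×3 + 2×9 + 0 = 21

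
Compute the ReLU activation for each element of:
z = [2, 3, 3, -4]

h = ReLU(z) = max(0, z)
h = [2, 3, 3, 0]

ReLU applied element-wise: max(0,2)=2, max(0,3)=3, max(0,3)=3, max(0,-4)=0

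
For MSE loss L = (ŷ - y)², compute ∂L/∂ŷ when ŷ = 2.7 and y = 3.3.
∂L/∂ŷ = -1.2

∂L/∂ŷ = 2(ŷ - y) = 2(2.7 - 3.3) = 2(-0.6) = -1.2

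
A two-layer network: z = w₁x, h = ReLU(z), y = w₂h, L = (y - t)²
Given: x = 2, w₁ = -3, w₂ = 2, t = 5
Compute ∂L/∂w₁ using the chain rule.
∂L/∂w₁ = 0

Forward pass:
z = w₁x = -3×2 = -6
h = ReLU(-6) = 0
y = w₂h = 2×0 = 0

Backward pass:
∂L/∂y = 2(y - t) = 2(0 - 5) = -10
∂y/∂h = w₂ = 2
∂h/∂z = 0 (ReLU derivative)
∂z/∂w₁ = x = 2

∂L/∂w₁ = -10 × 2 × 0 × 2 = 0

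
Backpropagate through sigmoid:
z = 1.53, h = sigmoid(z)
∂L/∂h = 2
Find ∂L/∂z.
∂L/∂z = 0.2926

σ(1.53) = 0.822
σ'(1.53) = σ(1.53)(1 - σ(1.53)) = 0.822 × 0.178 = 0.1463
∂L/∂z = ∂L/∂h · σ'(z) = 2 × 0.1463 = 0.2926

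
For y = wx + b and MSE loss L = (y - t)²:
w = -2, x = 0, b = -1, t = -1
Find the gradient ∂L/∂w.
∂L/∂w = 0

y = wx + b = (-2)(0) + -1 = -1
∂L/∂y = 2(y - t) = 2(-1 - -1) = 0
∂y/∂w = x = 0
∂L/∂w = ∂L/∂y · ∂y/∂w = 0 × 0 = 0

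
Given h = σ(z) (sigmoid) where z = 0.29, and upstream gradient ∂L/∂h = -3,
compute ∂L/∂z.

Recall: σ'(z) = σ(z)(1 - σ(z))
∂L/∂z = -0.7344

σ(0.29) = 0.572
σ'(0.29) = σ(0.29)(1 - σ(0.29)) = 0.572 × 0.428 = 0.2448
∂L/∂z = ∂L/∂h · σ'(z) = -3 × 0.2448 = -0.7344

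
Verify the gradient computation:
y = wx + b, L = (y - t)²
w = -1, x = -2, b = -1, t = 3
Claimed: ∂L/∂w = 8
Correct

y = (-1)(-2) + -1 = 1
∂L/∂y = 2(y - t) = 2(1 - 3) = -4
∂y/∂w = x = -2
∂L/∂w = -4 × -2 = 8

Claimed value: 8
Correct: The correct gradient is 8.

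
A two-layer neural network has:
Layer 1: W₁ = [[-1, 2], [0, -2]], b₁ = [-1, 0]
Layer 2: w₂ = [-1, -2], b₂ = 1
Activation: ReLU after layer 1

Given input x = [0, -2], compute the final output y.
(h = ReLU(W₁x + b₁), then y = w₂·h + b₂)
y = -7

Layer 1 pre-activation: z₁ = [-5, 4]
After ReLU: h = [0, 4]
Layer 2 output: y = -1×0 + -2×4 + 1 = -7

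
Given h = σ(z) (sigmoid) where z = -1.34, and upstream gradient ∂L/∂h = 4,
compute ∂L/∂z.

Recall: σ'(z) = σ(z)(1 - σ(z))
∂L/∂z = 0.6578

σ(-1.34) = 0.2075
σ'(-1.34) = σ(-1.34)(1 - σ(-1.34)) = 0.2075 × 0.7925 = 0.1644
∂L/∂z = ∂L/∂h · σ'(z) = 4 × 0.1644 = 0.6578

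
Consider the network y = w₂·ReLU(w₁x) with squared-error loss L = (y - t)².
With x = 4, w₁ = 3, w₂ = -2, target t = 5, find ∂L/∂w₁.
∂L/∂w₁ = 464

Forward pass:
z = w₁x = 3×4 = 12
h = ReLU(12) = 12
y = w₂h = -2×12 = -24

Backward pass:
∂L/∂y = 2(y - t) = 2(-24 - 5) = -58
∂y/∂h = w₂ = -2
∂h/∂z = 1 (ReLU derivative)
∂z/∂w₁ = x = 4

∂L/∂w₁ = -58 × -2 × 1 × 4 = 464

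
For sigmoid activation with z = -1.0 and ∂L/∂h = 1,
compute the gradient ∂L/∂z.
∂L/∂z = 0.1966

σ(-1.0) = 0.2689
σ'(-1.0) = σ(-1.0)(1 - σ(-1.0)) = 0.2689 × 0.7311 = 0.1966
∂L/∂z = ∂L/∂h · σ'(z) = 1 × 0.1966 = 0.1966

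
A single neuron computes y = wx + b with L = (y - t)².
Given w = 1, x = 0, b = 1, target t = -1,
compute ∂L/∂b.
∂L/∂b = 4

y = wx + b = (1)(0) + 1 = 1
∂L/∂y = 2(y - t) = 2(1 - -1) = 4
∂y/∂b = 1
∂L/∂b = ∂L/∂y · ∂y/∂b = 4 × 1 = 4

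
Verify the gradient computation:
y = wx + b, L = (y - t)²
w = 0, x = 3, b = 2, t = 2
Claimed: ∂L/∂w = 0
Correct

y = (0)(3) + 2 = 2
∂L/∂y = 2(y - t) = 2(2 - 2) = 0
∂y/∂w = x = 3
∂L/∂w = 0 × 3 = 0

Claimed value: 0
Correct: The correct gradient is 0.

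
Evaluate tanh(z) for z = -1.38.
-0.881

tanh(-1.38) = (e^(-1.38) - e^(1.38))/(e^(-1.38) + e^(1.38)) = -0.881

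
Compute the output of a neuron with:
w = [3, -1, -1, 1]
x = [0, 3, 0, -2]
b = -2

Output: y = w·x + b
y = -7

y = (3)(0) + (-1)(3) + (-1)(0) + (1)(-2) + -2 = -7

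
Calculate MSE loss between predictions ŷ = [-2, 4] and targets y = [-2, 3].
MSE = 0.5

MSE = (1/2)((-2--2)² + (4-3)²) = (1/2)(0 + 1) = 0.5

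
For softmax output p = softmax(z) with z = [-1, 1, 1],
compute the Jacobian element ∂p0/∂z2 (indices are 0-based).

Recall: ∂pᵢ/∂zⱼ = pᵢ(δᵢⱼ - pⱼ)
∂p0/∂z2 = -0.02968

p = softmax(z) = [0.06338, 0.4683, 0.4683]
p0 = 0.06338, p2 = 0.4683

∂p0/∂z2 = -p0 × p2 = -0.06338 × 0.4683 = -0.02968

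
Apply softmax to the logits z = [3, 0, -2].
p = [0.9465, 0.0471, 0.0064]

exp(z) = [20.09, 1, 0.1353]
Sum = 21.22
p = [0.9465, 0.0471, 0.0064]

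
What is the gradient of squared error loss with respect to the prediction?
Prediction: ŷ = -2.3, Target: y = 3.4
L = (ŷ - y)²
∂L/∂ŷ = -11.4

∂L/∂ŷ = 2(ŷ - y) = 2(-2.3 - 3.4) = 2(-5.7) = -11.4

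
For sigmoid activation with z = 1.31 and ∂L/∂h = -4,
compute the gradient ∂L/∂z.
∂L/∂z = -0.6693

σ(1.31) = 0.7875
σ'(1.31) = σ(1.31)(1 - σ(1.31)) = 0.7875 × 0.2125 = 0.1673
∂L/∂z = ∂L/∂h · σ'(z) = -4 × 0.1673 = -0.6693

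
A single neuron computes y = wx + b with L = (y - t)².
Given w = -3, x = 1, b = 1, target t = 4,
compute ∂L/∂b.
∂L/∂b = -12

y = wx + b = (-3)(1) + 1 = -2
∂L/∂y = 2(y - t) = 2(-2 - 4) = -12
∂y/∂b = 1
∂L/∂b = ∂L/∂y · ∂y/∂b = -12 × 1 = -12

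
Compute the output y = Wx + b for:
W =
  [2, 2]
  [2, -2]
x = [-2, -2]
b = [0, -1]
y = [-8, -1]

Wx = [2×-2 + 2×-2, 2×-2 + -2×-2]
   = [-8, 0]
y = Wx + b = [-8 + 0, 0 + -1] = [-8, -1]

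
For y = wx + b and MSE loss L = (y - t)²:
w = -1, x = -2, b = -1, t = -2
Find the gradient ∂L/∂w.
∂L/∂w = -12

y = wx + b = (-1)(-2) + -1 = 1
∂L/∂y = 2(y - t) = 2(1 - -2) = 6
∂y/∂w = x = -2
∂L/∂w = ∂L/∂y · ∂y/∂w = 6 × -2 = -12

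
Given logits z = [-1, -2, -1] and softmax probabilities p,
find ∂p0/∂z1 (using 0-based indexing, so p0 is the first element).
∂p0/∂z1 = -0.06561

p = softmax(z) = [0.4223, 0.1554, 0.4223]
p0 = 0.4223, p1 = 0.1554

∂p0/∂z1 = -p0 × p1 = -0.4223 × 0.1554 = -0.06561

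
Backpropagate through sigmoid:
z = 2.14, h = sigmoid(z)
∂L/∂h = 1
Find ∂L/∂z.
∂L/∂z = 0.09419

σ(2.14) = 0.8947
σ'(2.14) = σ(2.14)(1 - σ(2.14)) = 0.8947 × 0.1053 = 0.09419
∂L/∂z = ∂L/∂h · σ'(z) = 1 × 0.09419 = 0.09419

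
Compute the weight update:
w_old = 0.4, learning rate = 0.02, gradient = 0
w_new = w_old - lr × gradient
w_new = 0.4

w_new = w - η·∂L/∂w = 0.4 - 0.02×(0) = 0.4 - (0) = 0.4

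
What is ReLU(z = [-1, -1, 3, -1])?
h = [0, 0, 3, 0]

ReLU applied element-wise: max(0,-1)=0, max(0,-1)=0, max(0,3)=3, max(0,-1)=0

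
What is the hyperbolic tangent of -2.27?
-0.9789

tanh(-2.27) = (e^(-2.27) - e^(2.27))/(e^(-2.27) + e^(2.27)) = -0.9789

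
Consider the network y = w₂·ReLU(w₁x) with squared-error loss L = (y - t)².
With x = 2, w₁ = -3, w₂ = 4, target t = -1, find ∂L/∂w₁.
∂L/∂w₁ = 0

Forward pass:
z = w₁x = -3×2 = -6
h = ReLU(-6) = 0
y = w₂h = 4×0 = 0

Backward pass:
∂L/∂y = 2(y - t) = 2(0 - -1) = 2
∂y/∂h = w₂ = 4
∂h/∂z = 0 (ReLU derivative)
∂z/∂w₁ = x = 2

∂L/∂w₁ = 2 × 4 × 0 × 2 = 0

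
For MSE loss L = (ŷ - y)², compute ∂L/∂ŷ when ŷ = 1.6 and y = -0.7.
∂L/∂ŷ = 4.6

∂L/∂ŷ = 2(ŷ - y) = 2(1.6 - -0.7) = 2(2.3) = 4.6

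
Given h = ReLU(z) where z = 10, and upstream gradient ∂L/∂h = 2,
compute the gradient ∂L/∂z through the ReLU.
∂L/∂z = 2

h = ReLU(10) = 10
Since z > 0: ∂h/∂z = 1
∂L/∂z = ∂L/∂h · ∂h/∂z = 2 × 1 = 2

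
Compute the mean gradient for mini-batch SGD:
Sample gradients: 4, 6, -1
Average gradient = 3

Average = (1/3)(4 + 6 + -1) = 9/3 = 3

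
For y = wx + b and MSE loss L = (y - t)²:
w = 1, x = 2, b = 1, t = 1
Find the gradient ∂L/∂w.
∂L/∂w = 8

y = wx + b = (1)(2) + 1 = 3
∂L/∂y = 2(y - t) = 2(3 - 1) = 4
∂y/∂w = x = 2
∂L/∂w = ∂L/∂y · ∂y/∂w = 4 × 2 = 8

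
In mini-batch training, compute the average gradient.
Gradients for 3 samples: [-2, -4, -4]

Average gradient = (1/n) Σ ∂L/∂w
Average gradient = -3.333

Average = (1/3)(-2 + -4 + -4) = -10/3 = -3.333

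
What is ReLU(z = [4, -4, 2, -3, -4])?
h = [4, 0, 2, 0, 0]

ReLU applied element-wise: max(0,4)=4, max(0,-4)=0, max(0,2)=2, max(0,-3)=0, max(0,-4)=0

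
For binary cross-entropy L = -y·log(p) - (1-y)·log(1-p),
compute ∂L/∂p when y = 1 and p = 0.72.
∂L/∂p = -1.389

∂L/∂p = -y/p + (1-y)/(1-p) = -1/0.72 + 0 = -1.389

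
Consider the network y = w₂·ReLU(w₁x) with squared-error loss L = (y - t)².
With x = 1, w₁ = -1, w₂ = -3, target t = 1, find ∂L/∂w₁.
∂L/∂w₁ = 0

Forward pass:
z = w₁x = -1×1 = -1
h = ReLU(-1) = 0
y = w₂h = -3×0 = 0

Backward pass:
∂L/∂y = 2(y - t) = 2(0 - 1) = -2
∂y/∂h = w₂ = -3
∂h/∂z = 0 (ReLU derivative)
∂z/∂w₁ = x = 1

∂L/∂w₁ = -2 × -3 × 0 × 1 = 0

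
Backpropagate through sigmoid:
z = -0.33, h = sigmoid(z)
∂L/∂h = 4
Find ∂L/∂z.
∂L/∂z = 0.9733

σ(-0.33) = 0.4182
σ'(-0.33) = σ(-0.33)(1 - σ(-0.33)) = 0.4182 × 0.5818 = 0.2433
∂L/∂z = ∂L/∂h · σ'(z) = 4 × 0.2433 = 0.9733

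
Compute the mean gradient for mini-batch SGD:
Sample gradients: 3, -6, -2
Average gradient = -1.667

Average = (1/3)(3 + -6 + -2) = -5/3 = -1.667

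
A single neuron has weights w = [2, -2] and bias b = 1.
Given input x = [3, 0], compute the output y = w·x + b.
y = 7

y = (2)(3) + (-2)(0) + 1 = 7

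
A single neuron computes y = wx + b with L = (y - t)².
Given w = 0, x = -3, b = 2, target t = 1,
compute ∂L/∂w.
∂L/∂w = -6

y = wx + b = (0)(-3) + 2 = 2
∂L/∂y = 2(y - t) = 2(2 - 1) = 2
∂y/∂w = x = -3
∂L/∂w = ∂L/∂y · ∂y/∂w = 2 × -3 = -6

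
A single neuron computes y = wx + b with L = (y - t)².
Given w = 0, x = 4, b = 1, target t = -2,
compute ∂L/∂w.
∂L/∂w = 24

y = wx + b = (0)(4) + 1 = 1
∂L/∂y = 2(y - t) = 2(1 - -2) = 6
∂y/∂w = x = 4
∂L/∂w = ∂L/∂y · ∂y/∂w = 6 × 4 = 24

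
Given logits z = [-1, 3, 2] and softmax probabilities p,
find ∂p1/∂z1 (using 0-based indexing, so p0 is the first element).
∂p1/∂z1 = 0.201

p = softmax(z) = [0.01321, 0.7214, 0.2654]
p1 = 0.7214

∂p1/∂z1 = p1(1 - p1) = 0.7214 × (1 - 0.7214) = 0.201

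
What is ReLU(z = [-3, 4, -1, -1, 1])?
h = [0, 4, 0, 0, 1]

ReLU applied element-wise: max(0,-3)=0, max(0,4)=4, max(0,-1)=0, max(0,-1)=0, max(0,1)=1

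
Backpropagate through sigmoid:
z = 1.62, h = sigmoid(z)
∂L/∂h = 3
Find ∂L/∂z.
∂L/∂z = 0.4137

σ(1.62) = 0.8348
σ'(1.62) = σ(1.62)(1 - σ(1.62)) = 0.8348 × 0.1652 = 0.1379
∂L/∂z = ∂L/∂h · σ'(z) = 3 × 0.1379 = 0.4137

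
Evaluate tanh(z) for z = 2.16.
0.9737

tanh(2.16) = (e^(2.16) - e^(-2.16))/(e^(2.16) + e^(-2.16)) = 0.9737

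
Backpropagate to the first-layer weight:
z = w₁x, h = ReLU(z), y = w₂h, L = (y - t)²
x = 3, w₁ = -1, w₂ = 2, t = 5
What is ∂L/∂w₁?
∂L/∂w₁ = 0

Forward pass:
z = w₁x = -1×3 = -3
h = ReLU(-3) = 0
y = w₂h = 2×0 = 0

Backward pass:
∂L/∂y = 2(y - t) = 2(0 - 5) = -10
∂y/∂h = w₂ = 2
∂h/∂z = 0 (ReLU derivative)
∂z/∂w₁ = x = 3

∂L/∂w₁ = -10 × 2 × 0 × 3 = 0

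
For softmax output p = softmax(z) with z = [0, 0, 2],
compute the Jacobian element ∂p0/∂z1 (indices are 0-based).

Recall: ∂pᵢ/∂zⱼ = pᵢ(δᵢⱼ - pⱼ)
∂p0/∂z1 = -0.01134

p = softmax(z) = [0.1065, 0.1065, 0.787]
p0 = 0.1065, p1 = 0.1065

∂p0/∂z1 = -p0 × p1 = -0.1065 × 0.1065 = -0.01134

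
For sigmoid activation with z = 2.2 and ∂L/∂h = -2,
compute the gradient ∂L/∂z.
∂L/∂z = -0.1796

σ(2.2) = 0.9002
σ'(2.2) = σ(2.2)(1 - σ(2.2)) = 0.9002 × 0.09975 = 0.0898
∂L/∂z = ∂L/∂h · σ'(z) = -2 × 0.0898 = -0.1796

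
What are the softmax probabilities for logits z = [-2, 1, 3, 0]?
p = [0.0057, 0.1135, 0.839, 0.0418]

exp(z) = [0.1353, 2.718, 20.09, 1]
Sum = 23.94
p = [0.0057, 0.1135, 0.839, 0.0418]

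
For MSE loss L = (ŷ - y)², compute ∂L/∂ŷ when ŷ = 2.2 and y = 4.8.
∂L/∂ŷ = -5.2

∂L/∂ŷ = 2(ŷ - y) = 2(2.2 - 4.8) = 2(-2.6) = -5.2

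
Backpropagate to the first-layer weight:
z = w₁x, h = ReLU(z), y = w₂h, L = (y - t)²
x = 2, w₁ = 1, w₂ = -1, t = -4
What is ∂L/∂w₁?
∂L/∂w₁ = -8

Forward pass:
z = w₁x = 1×2 = 2
h = ReLU(2) = 2
y = w₂h = -1×2 = -2

Backward pass:
∂L/∂y = 2(y - t) = 2(-2 - -4) = 4
∂y/∂h = w₂ = -1
∂h/∂z = 1 (ReLU derivative)
∂z/∂w₁ = x = 2

∂L/∂w₁ = 4 × -1 × 1 × 2 = -8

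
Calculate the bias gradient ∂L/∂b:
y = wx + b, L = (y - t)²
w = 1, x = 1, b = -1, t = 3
∂L/∂b = -6

y = wx + b = (1)(1) + -1 = 0
∂L/∂y = 2(y - t) = 2(0 - 3) = -6
∂y/∂b = 1
∂L/∂b = ∂L/∂y · ∂y/∂b = -6 × 1 = -6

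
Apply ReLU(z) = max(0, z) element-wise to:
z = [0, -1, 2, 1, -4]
h = [0, 0, 2, 1, 0]

ReLU applied element-wise: max(0,0)=0, max(0,-1)=0, max(0,2)=2, max(0,1)=1, max(0,-4)=0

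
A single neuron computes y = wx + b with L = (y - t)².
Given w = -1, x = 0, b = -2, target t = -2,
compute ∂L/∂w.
∂L/∂w = 0

y = wx + b = (-1)(0) + -2 = -2
∂L/∂y = 2(y - t) = 2(-2 - -2) = 0
∂y/∂w = x = 0
∂L/∂w = ∂L/∂y · ∂y/∂w = 0 × 0 = 0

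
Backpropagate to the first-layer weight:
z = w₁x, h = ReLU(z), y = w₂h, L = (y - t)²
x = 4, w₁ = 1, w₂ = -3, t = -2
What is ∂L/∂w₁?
∂L/∂w₁ = 240

Forward pass:
z = w₁x = 1×4 = 4
h = ReLU(4) = 4
y = w₂h = -3×4 = -12

Backward pass:
∂L/∂y = 2(y - t) = 2(-12 - -2) = -20
∂y/∂h = w₂ = -3
∂h/∂z = 1 (ReLU derivative)
∂z/∂w₁ = x = 4

∂L/∂w₁ = -20 × -3 × 1 × 4 = 240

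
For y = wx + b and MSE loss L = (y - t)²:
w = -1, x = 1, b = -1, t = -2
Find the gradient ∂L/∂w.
∂L/∂w = 0

y = wx + b = (-1)(1) + -1 = -2
∂L/∂y = 2(y - t) = 2(-2 - -2) = 0
∂y/∂w = x = 1
∂L/∂w = ∂L/∂y · ∂y/∂w = 0 × 1 = 0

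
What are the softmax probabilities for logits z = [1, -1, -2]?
p = [0.8438, 0.1142, 0.042]

exp(z) = [2.718, 0.3679, 0.1353]
Sum = 3.221
p = [0.8438, 0.1142, 0.042]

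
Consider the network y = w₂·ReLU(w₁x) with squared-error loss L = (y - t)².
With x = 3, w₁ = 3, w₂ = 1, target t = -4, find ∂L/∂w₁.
∂L/∂w₁ = 78

Forward pass:
z = w₁x = 3×3 = 9
h = ReLU(9) = 9
y = w₂h = 1×9 = 9

Backward pass:
∂L/∂y = 2(y - t) = 2(9 - -4) = 26
∂y/∂h = w₂ = 1
∂h/∂z = 1 (ReLU derivative)
∂z/∂w₁ = x = 3

∂L/∂w₁ = 26 × 1 × 1 × 3 = 78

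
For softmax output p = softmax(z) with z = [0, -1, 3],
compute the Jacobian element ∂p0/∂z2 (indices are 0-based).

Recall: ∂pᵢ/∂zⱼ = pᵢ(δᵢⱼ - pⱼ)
∂p0/∂z2 = -0.04364

p = softmax(z) = [0.04661, 0.01715, 0.9362]
p0 = 0.04661, p2 = 0.9362

∂p0/∂z2 = -p0 × p2 = -0.04661 × 0.9362 = -0.04364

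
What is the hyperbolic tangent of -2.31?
-0.9805

tanh(-2.31) = (e^(-2.31) - e^(2.31))/(e^(-2.31) + e^(2.31)) = -0.9805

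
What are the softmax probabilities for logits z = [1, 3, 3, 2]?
p = [0.0541, 0.3995, 0.3995, 0.147]

exp(z) = [2.718, 20.09, 20.09, 7.389]
Sum = 50.28
p = [0.0541, 0.3995, 0.3995, 0.147]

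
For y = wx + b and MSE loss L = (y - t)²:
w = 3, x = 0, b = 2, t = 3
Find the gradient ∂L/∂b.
∂L/∂b = -2

y = wx + b = (3)(0) + 2 = 2
∂L/∂y = 2(y - t) = 2(2 - 3) = -2
∂y/∂b = 1
∂L/∂b = ∂L/∂y · ∂y/∂b = -2 × 1 = -2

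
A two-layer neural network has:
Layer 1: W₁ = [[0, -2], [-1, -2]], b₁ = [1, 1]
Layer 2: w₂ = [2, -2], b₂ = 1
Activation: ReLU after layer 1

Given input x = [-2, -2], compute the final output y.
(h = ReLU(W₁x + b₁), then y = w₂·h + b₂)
y = -3

Layer 1 pre-activation: z₁ = [5, 7]
After ReLU: h = [5, 7]
Layer 2 output: y = 2×5 + -2×7 + 1 = -3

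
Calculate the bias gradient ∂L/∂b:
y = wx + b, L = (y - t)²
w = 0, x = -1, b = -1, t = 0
∂L/∂b = -2

y = wx + b = (0)(-1) + -1 = -1
∂L/∂y = 2(y - t) = 2(-1 - 0) = -2
∂y/∂b = 1
∂L/∂b = ∂L/∂y · ∂y/∂b = -2 × 1 = -2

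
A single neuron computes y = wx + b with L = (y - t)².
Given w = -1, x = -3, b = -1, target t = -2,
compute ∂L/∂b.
∂L/∂b = 8

y = wx + b = (-1)(-3) + -1 = 2
∂L/∂y = 2(y - t) = 2(2 - -2) = 8
∂y/∂b = 1
∂L/∂b = ∂L/∂y · ∂y/∂b = 8 × 1 = 8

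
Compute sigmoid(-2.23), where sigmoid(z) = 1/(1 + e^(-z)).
0.09709

sigmoid(-2.23) = 1/(1 + e^(2.23)) = 1/(1 + 9.3) = 0.09709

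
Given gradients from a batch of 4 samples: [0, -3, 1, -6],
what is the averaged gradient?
Average gradient = -2

Average = (1/4)(0 + -3 + 1 + -6) = -8/4 = -2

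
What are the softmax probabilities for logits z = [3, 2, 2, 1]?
p = [0.5344, 0.1966, 0.1966, 0.0723]

exp(z) = [20.09, 7.389, 7.389, 2.718]
Sum = 37.58
p = [0.5344, 0.1966, 0.1966, 0.0723]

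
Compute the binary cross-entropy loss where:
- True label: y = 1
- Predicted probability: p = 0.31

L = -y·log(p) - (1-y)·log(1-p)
L = 1.171

L = -1·log(0.31) - 0·log(0.69) = -log(0.31) = 1.171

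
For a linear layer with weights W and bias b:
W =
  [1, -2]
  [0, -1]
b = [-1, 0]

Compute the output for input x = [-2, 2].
y = [-7, -2]

Wx = [1×-2 + -2×2, 0×-2 + -1×2]
   = [-6, -2]
y = Wx + b = [-6 + -1, -2 + 0] = [-7, -2]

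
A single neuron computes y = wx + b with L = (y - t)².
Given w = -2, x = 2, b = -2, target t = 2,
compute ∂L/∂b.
∂L/∂b = -16

y = wx + b = (-2)(2) + -2 = -6
∂L/∂y = 2(y - t) = 2(-6 - 2) = -16
∂y/∂b = 1
∂L/∂b = ∂L/∂y · ∂y/∂b = -16 × 1 = -16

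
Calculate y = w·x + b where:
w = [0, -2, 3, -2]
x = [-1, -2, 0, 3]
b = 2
y = 0

y = (0)(-1) + (-2)(-2) + (3)(0) + (-2)(3) + 2 = 0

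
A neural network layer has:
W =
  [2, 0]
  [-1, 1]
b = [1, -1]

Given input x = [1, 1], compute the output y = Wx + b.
y = [3, -1]

Wx = [2×1 + 0×1, -1×1 + 1×1]
   = [2, 0]
y = Wx + b = [2 + 1, 0 + -1] = [3, -1]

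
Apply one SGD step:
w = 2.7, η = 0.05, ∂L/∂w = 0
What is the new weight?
w_new = 2.7

w_new = w - η·∂L/∂w = 2.7 - 0.05×(0) = 2.7 - (0) = 2.7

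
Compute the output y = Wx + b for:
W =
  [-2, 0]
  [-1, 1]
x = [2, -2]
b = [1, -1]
y = [-3, -5]

Wx = [-2×2 + 0×-2, -1×2 + 1×-2]
   = [-4, -4]
y = Wx + b = [-4 + 1, -4 + -1] = [-3, -5]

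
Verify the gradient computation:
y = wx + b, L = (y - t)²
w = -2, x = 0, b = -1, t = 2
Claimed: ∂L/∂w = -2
Incorrect

y = (-2)(0) + -1 = -1
∂L/∂y = 2(y - t) = 2(-1 - 2) = -6
∂y/∂w = x = 0
∂L/∂w = -6 × 0 = 0

Claimed value: -2
Incorrect: The correct gradient is 0.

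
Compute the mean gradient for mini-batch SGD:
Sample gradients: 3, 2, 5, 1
Average gradient = 2.75

Average = (1/4)(3 + 2 + 5 + 1) = 11/4 = 2.75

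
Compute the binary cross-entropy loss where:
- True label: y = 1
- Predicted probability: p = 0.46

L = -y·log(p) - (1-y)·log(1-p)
L = 0.7765

L = -1·log(0.46) - 0·log(0.54) = -log(0.46) = 0.7765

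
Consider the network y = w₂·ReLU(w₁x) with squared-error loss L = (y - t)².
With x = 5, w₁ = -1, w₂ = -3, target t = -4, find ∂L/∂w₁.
∂L/∂w₁ = 0

Forward pass:
z = w₁x = -1×5 = -5
h = ReLU(-5) = 0
y = w₂h = -3×0 = 0

Backward pass:
∂L/∂y = 2(y - t) = 2(0 - -4) = 8
∂y/∂h = w₂ = -3
∂h/∂z = 0 (ReLU derivative)
∂z/∂w₁ = x = 5

∂L/∂w₁ = 8 × -3 × 0 × 5 = 0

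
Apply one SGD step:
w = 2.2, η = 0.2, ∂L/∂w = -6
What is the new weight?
w_new = 3.4

w_new = w - η·∂L/∂w = 2.2 - 0.2×(-6) = 2.2 - (-1.2) = 3.4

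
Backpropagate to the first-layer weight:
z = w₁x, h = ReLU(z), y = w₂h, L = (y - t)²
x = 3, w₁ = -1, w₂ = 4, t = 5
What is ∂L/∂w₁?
∂L/∂w₁ = 0

Forward pass:
z = w₁x = -1×3 = -3
h = ReLU(-3) = 0
y = w₂h = 4×0 = 0

Backward pass:
∂L/∂y = 2(y - t) = 2(0 - 5) = -10
∂y/∂h = w₂ = 4
∂h/∂z = 0 (ReLU derivative)
∂z/∂w₁ = x = 3

∂L/∂w₁ = -10 × 4 × 0 × 3 = 0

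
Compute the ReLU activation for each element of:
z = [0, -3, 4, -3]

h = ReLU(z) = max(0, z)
h = [0, 0, 4, 0]

ReLU applied element-wise: max(0,0)=0, max(0,-3)=0, max(0,4)=4, max(0,-3)=0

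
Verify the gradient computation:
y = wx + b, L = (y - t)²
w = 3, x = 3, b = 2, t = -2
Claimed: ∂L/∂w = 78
Correct

y = (3)(3) + 2 = 11
∂L/∂y = 2(y - t) = 2(11 - -2) = 26
∂y/∂w = x = 3
∂L/∂w = 26 × 3 = 78

Claimed value: 78
Correct: The correct gradient is 78.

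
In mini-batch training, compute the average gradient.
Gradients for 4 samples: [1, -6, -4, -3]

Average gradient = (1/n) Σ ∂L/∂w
Average gradient = -3

Average = (1/4)(1 + -6 + -4 + -3) = -12/4 = -3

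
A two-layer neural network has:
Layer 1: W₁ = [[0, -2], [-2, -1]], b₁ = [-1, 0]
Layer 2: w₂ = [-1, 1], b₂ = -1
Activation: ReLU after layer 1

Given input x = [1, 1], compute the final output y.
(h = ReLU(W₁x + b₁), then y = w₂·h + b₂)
y = -1

Layer 1 pre-activation: z₁ = [-3, -3]
After ReLU: h = [0, 0]
Layer 2 output: y = -1×0 + 1×0 + -1 = -1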